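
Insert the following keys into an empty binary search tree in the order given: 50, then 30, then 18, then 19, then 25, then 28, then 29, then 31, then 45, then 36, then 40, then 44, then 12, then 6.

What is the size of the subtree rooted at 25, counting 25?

3

50: root
30: left child of 50 (depth 1)
18: left child of 30 (depth 2)
19: right child of 18 (depth 3)
25: right child of 19 (depth 4)
28: right child of 25 (depth 5)
29: right child of 28 (depth 6)
31: right child of 30 (depth 2)
45: right child of 31 (depth 3)
36: left child of 45 (depth 4)
40: right child of 36 (depth 5)
44: right child of 40 (depth 6)
12: left child of 18 (depth 3)
6: left child of 12 (depth 4)

Subtree rooted at 25 contains: 25, 28, 29 — 3 nodes.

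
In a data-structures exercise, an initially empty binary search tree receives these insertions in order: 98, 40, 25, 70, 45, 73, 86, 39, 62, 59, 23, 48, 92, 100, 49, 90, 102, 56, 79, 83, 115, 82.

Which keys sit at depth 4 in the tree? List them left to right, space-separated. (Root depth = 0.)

62 86

Resulting structure (node: left, right):
  98: L=40, R=100
  40: L=25, R=70
  25: L=23, R=39
  70: L=45, R=73
  45: L=–, R=62
  73: L=–, R=86
  86: L=79, R=92
  39: L=–, R=–
  62: L=59, R=–
  59: L=48, R=–
  23: L=–, R=–
  48: L=–, R=49
  92: L=90, R=–
  100: L=–, R=102
  49: L=–, R=56
  90: L=–, R=–
  102: L=–, R=115
  56: L=–, R=–
  79: L=–, R=83
  83: L=82, R=–
  115: L=–, R=–
  82: L=–, R=–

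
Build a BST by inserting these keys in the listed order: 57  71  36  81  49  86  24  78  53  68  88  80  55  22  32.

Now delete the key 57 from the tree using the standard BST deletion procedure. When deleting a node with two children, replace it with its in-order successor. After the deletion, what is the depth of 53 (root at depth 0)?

Insert 57: tree is empty, so 57 becomes the root.
Insert 71: 71 > 57 → go right. Place as right child of 57.
Insert 36: 36 < 57 → go left. Place as left child of 57.
Insert 81: 81 > 57 → go right; 81 > 71 → go right. Place as right child of 71.
Insert 49: 49 < 57 → go left; 49 > 36 → go right. Place as right child of 36.
Insert 86: 86 > 57 → go right; 86 > 71 → go right; 86 > 81 → go right. Place as right child of 81.
Insert 24: 24 < 57 → go left; 24 < 36 → go left. Place as left child of 36.
Insert 78: 78 > 57 → go right; 78 > 71 → go right; 78 < 81 → go left. Place as left child of 81.
Insert 53: 53 < 57 → go left; 53 > 36 → go right; 53 > 49 → go right. Place as right child of 49.
Insert 68: 68 > 57 → go right; 68 < 71 → go left. Place as left child of 71.
Insert 88: 88 > 57 → go right; 88 > 71 → go right; 88 > 81 → go right; 88 > 86 → go right. Place as right child of 86.
Insert 80: 80 > 57 → go right; 80 > 71 → go right; 80 < 81 → go left; 80 > 78 → go right. Place as right child of 78.
Insert 55: 55 < 57 → go left; 55 > 36 → go right; 55 > 49 → go right; 55 > 53 → go right. Place as right child of 53.
Insert 22: 22 < 57 → go left; 22 < 36 → go left; 22 < 24 → go left. Place as left child of 24.
Insert 32: 32 < 57 → go left; 32 < 36 → go left; 32 > 24 → go right. Place as right child of 24.

Delete 57 (two children — replace with in-order successor).
After deletion, path to 53: 68 → 36 → 49 → 53.

3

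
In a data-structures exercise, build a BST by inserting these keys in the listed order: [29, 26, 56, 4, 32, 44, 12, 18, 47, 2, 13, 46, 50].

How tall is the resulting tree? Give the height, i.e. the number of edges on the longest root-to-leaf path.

Insert 29: tree is empty, so 29 becomes the root.
Insert 26: 26 < 29 → go left. Place as left child of 29.
Insert 56: 56 > 29 → go right. Place as right child of 29.
Insert 4: 4 < 29 → go left; 4 < 26 → go left. Place as left child of 26.
Insert 32: 32 > 29 → go right; 32 < 56 → go left. Place as left child of 56.
Insert 44: 44 > 29 → go right; 44 < 56 → go left; 44 > 32 → go right. Place as right child of 32.
Insert 12: 12 < 29 → go left; 12 < 26 → go left; 12 > 4 → go right. Place as right child of 4.
Insert 18: 18 < 29 → go left; 18 < 26 → go left; 18 > 4 → go right; 18 > 12 → go right. Place as right child of 12.
Insert 47: 47 > 29 → go right; 47 < 56 → go left; 47 > 32 → go right; 47 > 44 → go right. Place as right child of 44.
Insert 2: 2 < 29 → go left; 2 < 26 → go left; 2 < 4 → go left. Place as left child of 4.
Insert 13: 13 < 29 → go left; 13 < 26 → go left; 13 > 4 → go right; 13 > 12 → go right; 13 < 18 → go left. Place as left child of 18.
Insert 46: 46 > 29 → go right; 46 < 56 → go left; 46 > 32 → go right; 46 > 44 → go right; 46 < 47 → go left. Place as left child of 47.
Insert 50: 50 > 29 → go right; 50 < 56 → go left; 50 > 32 → go right; 50 > 44 → go right; 50 > 47 → go right. Place as right child of 47.

The deepest node is 13 at depth 5.

5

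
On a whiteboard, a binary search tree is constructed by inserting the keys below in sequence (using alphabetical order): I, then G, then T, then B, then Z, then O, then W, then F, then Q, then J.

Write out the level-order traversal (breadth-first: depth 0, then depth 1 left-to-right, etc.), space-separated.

Insert I: tree is empty, so I becomes the root.
Insert G: G < I → go left. Place as left child of I.
Insert T: T > I → go right. Place as right child of I.
Insert B: B < I → go left; B < G → go left. Place as left child of G.
Insert Z: Z > I → go right; Z > T → go right. Place as right child of T.
Insert O: O > I → go right; O < T → go left. Place as left child of T.
Insert W: W > I → go right; W > T → go right; W < Z → go left. Place as left child of Z.
Insert F: F < I → go left; F < G → go left; F > B → go right. Place as right child of B.
Insert Q: Q > I → go right; Q < T → go left; Q > O → go right. Place as right child of O.
Insert J: J > I → go right; J < T → go left; J < O → go left. Place as left child of O.

I G T B O Z F J Q W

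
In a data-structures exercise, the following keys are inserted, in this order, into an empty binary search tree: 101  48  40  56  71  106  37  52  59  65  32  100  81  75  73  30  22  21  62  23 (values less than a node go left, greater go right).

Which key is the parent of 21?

22

101: root
48: left child of 101 (depth 1)
40: left child of 48 (depth 2)
56: right child of 48 (depth 2)
71: right child of 56 (depth 3)
106: right child of 101 (depth 1)
37: left child of 40 (depth 3)
52: left child of 56 (depth 3)
59: left child of 71 (depth 4)
65: right child of 59 (depth 5)
32: left child of 37 (depth 4)
100: right child of 71 (depth 4)
81: left child of 100 (depth 5)
75: left child of 81 (depth 6)
73: left child of 75 (depth 7)
30: left child of 32 (depth 5)
22: left child of 30 (depth 6)
21: left child of 22 (depth 7)
62: left child of 65 (depth 6)
23: right child of 22 (depth 7)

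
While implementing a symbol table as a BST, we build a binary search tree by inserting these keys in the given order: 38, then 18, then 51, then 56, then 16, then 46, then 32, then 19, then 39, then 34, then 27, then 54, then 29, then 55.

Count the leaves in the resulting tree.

5

Insert 38: tree is empty, so 38 becomes the root.
Insert 18: 18 < 38 → go left. Place as left child of 38.
Insert 51: 51 > 38 → go right. Place as right child of 38.
Insert 56: 56 > 38 → go right; 56 > 51 → go right. Place as right child of 51.
Insert 16: 16 < 38 → go left; 16 < 18 → go left. Place as left child of 18.
Insert 46: 46 > 38 → go right; 46 < 51 → go left. Place as left child of 51.
Insert 32: 32 < 38 → go left; 32 > 18 → go right. Place as right child of 18.
Insert 19: 19 < 38 → go left; 19 > 18 → go right; 19 < 32 → go left. Place as left child of 32.
Insert 39: 39 > 38 → go right; 39 < 51 → go left; 39 < 46 → go left. Place as left child of 46.
Insert 34: 34 < 38 → go left; 34 > 18 → go right; 34 > 32 → go right. Place as right child of 32.
Insert 27: 27 < 38 → go left; 27 > 18 → go right; 27 < 32 → go left; 27 > 19 → go right. Place as right child of 19.
Insert 54: 54 > 38 → go right; 54 > 51 → go right; 54 < 56 → go left. Place as left child of 56.
Insert 29: 29 < 38 → go left; 29 > 18 → go right; 29 < 32 → go left; 29 > 19 → go right; 29 > 27 → go right. Place as right child of 27.
Insert 55: 55 > 38 → go right; 55 > 51 → go right; 55 < 56 → go left; 55 > 54 → go right. Place as right child of 54.

Leaves: 16, 29, 34, 39, 55 — 5 in total.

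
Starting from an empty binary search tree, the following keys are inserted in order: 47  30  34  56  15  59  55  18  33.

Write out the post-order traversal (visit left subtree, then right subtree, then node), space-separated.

47: root
30: left child of 47 (depth 1)
34: right child of 30 (depth 2)
56: right child of 47 (depth 1)
15: left child of 30 (depth 2)
59: right child of 56 (depth 2)
55: left child of 56 (depth 2)
18: right child of 15 (depth 3)
33: left child of 34 (depth 3)

18 15 33 34 30 55 59 56 47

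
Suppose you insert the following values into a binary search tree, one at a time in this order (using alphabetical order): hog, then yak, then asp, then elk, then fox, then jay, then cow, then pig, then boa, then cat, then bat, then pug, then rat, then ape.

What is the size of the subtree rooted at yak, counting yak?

5

hog: root
yak: right child of hog (depth 1)
asp: left child of hog (depth 1)
elk: right child of asp (depth 2)
fox: right child of elk (depth 3)
jay: left child of yak (depth 2)
cow: left child of elk (depth 3)
pig: right child of jay (depth 3)
boa: left child of cow (depth 4)
cat: right child of boa (depth 5)
bat: left child of boa (depth 5)
pug: right child of pig (depth 4)
rat: right child of pug (depth 5)
ape: left child of asp (depth 2)

Subtree rooted at yak contains: yak, jay, pig, pug, rat — 5 nodes.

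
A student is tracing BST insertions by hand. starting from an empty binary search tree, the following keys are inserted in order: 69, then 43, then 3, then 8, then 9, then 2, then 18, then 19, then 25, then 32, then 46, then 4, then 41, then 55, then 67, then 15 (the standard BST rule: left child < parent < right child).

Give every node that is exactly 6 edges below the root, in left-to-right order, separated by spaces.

Insert 69: tree is empty, so 69 becomes the root.
Insert 43: 43 < 69 → go left. Place as left child of 69.
Insert 3: 3 < 69 → go left; 3 < 43 → go left. Place as left child of 43.
Insert 8: 8 < 69 → go left; 8 < 43 → go left; 8 > 3 → go right. Place as right child of 3.
Insert 9: 9 < 69 → go left; 9 < 43 → go left; 9 > 3 → go right; 9 > 8 → go right. Place as right child of 8.
Insert 2: 2 < 69 → go left; 2 < 43 → go left; 2 < 3 → go left. Place as left child of 3.
Insert 18: 18 < 69 → go left; 18 < 43 → go left; 18 > 3 → go right; 18 > 8 → go right; 18 > 9 → go right. Place as right child of 9.
Insert 19: 19 < 69 → go left; 19 < 43 → go left; 19 > 3 → go right; 19 > 8 → go right; 19 > 9 → go right; 19 > 18 → go right. Place as right child of 18.
Insert 25: 25 < 69 → go left; 25 < 43 → go left; 25 > 3 → go right; 25 > 8 → go right; 25 > 9 → go right; 25 > 18 → go right; 25 > 19 → go right. Place as right child of 19.
Insert 32: 32 < 69 → go left; 32 < 43 → go left; 32 > 3 → go right; 32 > 8 → go right; 32 > 9 → go right; 32 > 18 → go right; 32 > 19 → go right; 32 > 25 → go right. Place as right child of 25.
Insert 46: 46 < 69 → go left; 46 > 43 → go right. Place as right child of 43.
Insert 4: 4 < 69 → go left; 4 < 43 → go left; 4 > 3 → go right; 4 < 8 → go left. Place as left child of 8.
Insert 41: 41 < 69 → go left; 41 < 43 → go left; 41 > 3 → go right; 41 > 8 → go right; 41 > 9 → go right; 41 > 18 → go right; 41 > 19 → go right; 41 > 25 → go right; 41 > 32 → go right. Place as right child of 32.
Insert 55: 55 < 69 → go left; 55 > 43 → go right; 55 > 46 → go right. Place as right child of 46.
Insert 67: 67 < 69 → go left; 67 > 43 → go right; 67 > 46 → go right; 67 > 55 → go right. Place as right child of 55.
Insert 15: 15 < 69 → go left; 15 < 43 → go left; 15 > 3 → go right; 15 > 8 → go right; 15 > 9 → go right; 15 < 18 → go left. Place as left child of 18.

15 19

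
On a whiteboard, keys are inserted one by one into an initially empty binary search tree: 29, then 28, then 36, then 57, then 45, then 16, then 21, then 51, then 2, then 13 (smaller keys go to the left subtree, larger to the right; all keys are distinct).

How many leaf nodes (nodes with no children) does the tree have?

Insert 29: tree is empty, so 29 becomes the root.
Insert 28: 28 < 29 → go left. Place as left child of 29.
Insert 36: 36 > 29 → go right. Place as right child of 29.
Insert 57: 57 > 29 → go right; 57 > 36 → go right. Place as right child of 36.
Insert 45: 45 > 29 → go right; 45 > 36 → go right; 45 < 57 → go left. Place as left child of 57.
Insert 16: 16 < 29 → go left; 16 < 28 → go left. Place as left child of 28.
Insert 21: 21 < 29 → go left; 21 < 28 → go left; 21 > 16 → go right. Place as right child of 16.
Insert 51: 51 > 29 → go right; 51 > 36 → go right; 51 < 57 → go left; 51 > 45 → go right. Place as right child of 45.
Insert 2: 2 < 29 → go left; 2 < 28 → go left; 2 < 16 → go left. Place as left child of 16.
Insert 13: 13 < 29 → go left; 13 < 28 → go left; 13 < 16 → go left; 13 > 2 → go right. Place as right child of 2.

Leaves: 13, 21, 51 — 3 in total.

3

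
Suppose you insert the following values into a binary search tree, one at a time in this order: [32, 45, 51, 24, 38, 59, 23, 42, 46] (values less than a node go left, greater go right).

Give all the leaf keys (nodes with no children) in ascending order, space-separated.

Insert 32: tree is empty, so 32 becomes the root.
Insert 45: 45 > 32 → go right. Place as right child of 32.
Insert 51: 51 > 32 → go right; 51 > 45 → go right. Place as right child of 45.
Insert 24: 24 < 32 → go left. Place as left child of 32.
Insert 38: 38 > 32 → go right; 38 < 45 → go left. Place as left child of 45.
Insert 59: 59 > 32 → go right; 59 > 45 → go right; 59 > 51 → go right. Place as right child of 51.
Insert 23: 23 < 32 → go left; 23 < 24 → go left. Place as left child of 24.
Insert 42: 42 > 32 → go right; 42 < 45 → go left; 42 > 38 → go right. Place as right child of 38.
Insert 46: 46 > 32 → go right; 46 > 45 → go right; 46 < 51 → go left. Place as left child of 51.

23 42 46 59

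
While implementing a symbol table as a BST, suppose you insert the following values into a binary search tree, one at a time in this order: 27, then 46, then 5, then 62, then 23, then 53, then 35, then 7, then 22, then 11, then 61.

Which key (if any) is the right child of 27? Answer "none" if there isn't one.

27: root
46: right child of 27 (depth 1)
5: left child of 27 (depth 1)
62: right child of 46 (depth 2)
23: right child of 5 (depth 2)
53: left child of 62 (depth 3)
35: left child of 46 (depth 2)
7: left child of 23 (depth 3)
22: right child of 7 (depth 4)
11: left child of 22 (depth 5)
61: right child of 53 (depth 4)

46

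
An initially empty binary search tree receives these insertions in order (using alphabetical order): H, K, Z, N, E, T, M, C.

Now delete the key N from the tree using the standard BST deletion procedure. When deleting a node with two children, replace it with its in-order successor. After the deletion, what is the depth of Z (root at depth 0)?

Insert H: tree is empty, so H becomes the root.
Insert K: K > H → go right. Place as right child of H.
Insert Z: Z > H → go right; Z > K → go right. Place as right child of K.
Insert N: N > H → go right; N > K → go right; N < Z → go left. Place as left child of Z.
Insert E: E < H → go left. Place as left child of H.
Insert T: T > H → go right; T > K → go right; T < Z → go left; T > N → go right. Place as right child of N.
Insert M: M > H → go right; M > K → go right; M < Z → go left; M < N → go left. Place as left child of N.
Insert C: C < H → go left; C < E → go left. Place as left child of E.

Delete N (two children — replace with in-order successor).
After deletion, path to Z: H → K → Z.

2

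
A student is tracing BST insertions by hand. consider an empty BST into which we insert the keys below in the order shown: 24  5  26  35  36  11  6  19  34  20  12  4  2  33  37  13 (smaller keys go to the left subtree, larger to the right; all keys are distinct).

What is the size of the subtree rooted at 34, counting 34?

Insert 24: tree is empty, so 24 becomes the root.
Insert 5: 5 < 24 → go left. Place as left child of 24.
Insert 26: 26 > 24 → go right. Place as right child of 24.
Insert 35: 35 > 24 → go right; 35 > 26 → go right. Place as right child of 26.
Insert 36: 36 > 24 → go right; 36 > 26 → go right; 36 > 35 → go right. Place as right child of 35.
Insert 11: 11 < 24 → go left; 11 > 5 → go right. Place as right child of 5.
Insert 6: 6 < 24 → go left; 6 > 5 → go right; 6 < 11 → go left. Place as left child of 11.
Insert 19: 19 < 24 → go left; 19 > 5 → go right; 19 > 11 → go right. Place as right child of 11.
Insert 34: 34 > 24 → go right; 34 > 26 → go right; 34 < 35 → go left. Place as left child of 35.
Insert 20: 20 < 24 → go left; 20 > 5 → go right; 20 > 11 → go right; 20 > 19 → go right. Place as right child of 19.
Insert 12: 12 < 24 → go left; 12 > 5 → go right; 12 > 11 → go right; 12 < 19 → go left. Place as left child of 19.
Insert 4: 4 < 24 → go left; 4 < 5 → go left. Place as left child of 5.
Insert 2: 2 < 24 → go left; 2 < 5 → go left; 2 < 4 → go left. Place as left child of 4.
Insert 33: 33 > 24 → go right; 33 > 26 → go right; 33 < 35 → go left; 33 < 34 → go left. Place as left child of 34.
Insert 37: 37 > 24 → go right; 37 > 26 → go right; 37 > 35 → go right; 37 > 36 → go right. Place as right child of 36.
Insert 13: 13 < 24 → go left; 13 > 5 → go right; 13 > 11 → go right; 13 < 19 → go left; 13 > 12 → go right. Place as right child of 12.

Subtree rooted at 34 contains: 34, 33 — 2 nodes.

2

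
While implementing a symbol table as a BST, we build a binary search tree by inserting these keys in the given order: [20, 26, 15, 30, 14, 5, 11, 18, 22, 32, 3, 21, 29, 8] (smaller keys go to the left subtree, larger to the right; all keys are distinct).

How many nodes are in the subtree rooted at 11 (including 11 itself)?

Resulting structure (node: left, right):
  20: L=15, R=26
  26: L=22, R=30
  15: L=14, R=18
  30: L=29, R=32
  14: L=5, R=–
  5: L=3, R=11
  11: L=8, R=–
  18: L=–, R=–
  22: L=21, R=–
  32: L=–, R=–
  3: L=–, R=–
  21: L=–, R=–
  29: L=–, R=–
  8: L=–, R=–

Subtree rooted at 11 contains: 11, 8 — 2 nodes.

2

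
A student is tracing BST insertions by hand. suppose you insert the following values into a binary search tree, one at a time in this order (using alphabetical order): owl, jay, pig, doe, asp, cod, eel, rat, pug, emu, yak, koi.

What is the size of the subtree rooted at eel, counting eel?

owl: root
jay: left child of owl (depth 1)
pig: right child of owl (depth 1)
doe: left child of jay (depth 2)
asp: left child of doe (depth 3)
cod: right child of asp (depth 4)
eel: right child of doe (depth 3)
rat: right child of pig (depth 2)
pug: left child of rat (depth 3)
emu: right child of eel (depth 4)
yak: right child of rat (depth 3)
koi: right child of jay (depth 2)

Subtree rooted at eel contains: eel, emu — 2 nodes.

2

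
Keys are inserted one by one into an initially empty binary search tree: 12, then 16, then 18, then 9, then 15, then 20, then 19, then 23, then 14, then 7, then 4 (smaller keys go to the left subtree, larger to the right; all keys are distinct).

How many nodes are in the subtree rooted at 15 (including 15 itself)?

12: root
16: right child of 12 (depth 1)
18: right child of 16 (depth 2)
9: left child of 12 (depth 1)
15: left child of 16 (depth 2)
20: right child of 18 (depth 3)
19: left child of 20 (depth 4)
23: right child of 20 (depth 4)
14: left child of 15 (depth 3)
7: left child of 9 (depth 2)
4: left child of 7 (depth 3)

Subtree rooted at 15 contains: 15, 14 — 2 nodes.

2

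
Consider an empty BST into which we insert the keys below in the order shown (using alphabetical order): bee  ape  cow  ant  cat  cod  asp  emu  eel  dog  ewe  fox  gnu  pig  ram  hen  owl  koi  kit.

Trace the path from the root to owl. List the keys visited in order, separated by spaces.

bee cow emu ewe fox gnu pig hen owl

bee: root
ape: left child of bee (depth 1)
cow: right child of bee (depth 1)
ant: left child of ape (depth 2)
cat: left child of cow (depth 2)
cod: right child of cat (depth 3)
asp: right child of ape (depth 2)
emu: right child of cow (depth 2)
eel: left child of emu (depth 3)
dog: left child of eel (depth 4)
ewe: right child of emu (depth 3)
fox: right child of ewe (depth 4)
gnu: right child of fox (depth 5)
pig: right child of gnu (depth 6)
ram: right child of pig (depth 7)
hen: left child of pig (depth 7)
owl: right child of hen (depth 8)
koi: left child of owl (depth 9)
kit: left child of koi (depth 10)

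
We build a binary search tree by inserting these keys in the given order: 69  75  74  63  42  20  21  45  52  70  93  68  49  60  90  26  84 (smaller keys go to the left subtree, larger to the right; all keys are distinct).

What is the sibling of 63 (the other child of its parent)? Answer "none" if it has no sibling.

75

Resulting structure (node: left, right):
  69: L=63, R=75
  75: L=74, R=93
  74: L=70, R=–
  63: L=42, R=68
  42: L=20, R=45
  20: L=–, R=21
  21: L=–, R=26
  45: L=–, R=52
  52: L=49, R=60
  70: L=–, R=–
  93: L=90, R=–
  68: L=–, R=–
  49: L=–, R=–
  60: L=–, R=–
  90: L=84, R=–
  26: L=–, R=–
  84: L=–, R=–

63's parent is 69; the other child of 69 is 75.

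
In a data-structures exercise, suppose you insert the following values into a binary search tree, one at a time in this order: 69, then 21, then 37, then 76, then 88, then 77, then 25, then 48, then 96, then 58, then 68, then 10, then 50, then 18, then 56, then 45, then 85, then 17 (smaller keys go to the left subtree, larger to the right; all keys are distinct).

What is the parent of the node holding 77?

88

Insert 69: tree is empty, so 69 becomes the root.
Insert 21: 21 < 69 → go left. Place as left child of 69.
Insert 37: 37 < 69 → go left; 37 > 21 → go right. Place as right child of 21.
Insert 76: 76 > 69 → go right. Place as right child of 69.
Insert 88: 88 > 69 → go right; 88 > 76 → go right. Place as right child of 76.
Insert 77: 77 > 69 → go right; 77 > 76 → go right; 77 < 88 → go left. Place as left child of 88.
Insert 25: 25 < 69 → go left; 25 > 21 → go right; 25 < 37 → go left. Place as left child of 37.
Insert 48: 48 < 69 → go left; 48 > 21 → go right; 48 > 37 → go right. Place as right child of 37.
Insert 96: 96 > 69 → go right; 96 > 76 → go right; 96 > 88 → go right. Place as right child of 88.
Insert 58: 58 < 69 → go left; 58 > 21 → go right; 58 > 37 → go right; 58 > 48 → go right. Place as right child of 48.
Insert 68: 68 < 69 → go left; 68 > 21 → go right; 68 > 37 → go right; 68 > 48 → go right; 68 > 58 → go right. Place as right child of 58.
Insert 10: 10 < 69 → go left; 10 < 21 → go left. Place as left child of 21.
Insert 50: 50 < 69 → go left; 50 > 21 → go right; 50 > 37 → go right; 50 > 48 → go right; 50 < 58 → go left. Place as left child of 58.
Insert 18: 18 < 69 → go left; 18 < 21 → go left; 18 > 10 → go right. Place as right child of 10.
Insert 56: 56 < 69 → go left; 56 > 21 → go right; 56 > 37 → go right; 56 > 48 → go right; 56 < 58 → go left; 56 > 50 → go right. Place as right child of 50.
Insert 45: 45 < 69 → go left; 45 > 21 → go right; 45 > 37 → go right; 45 < 48 → go left. Place as left child of 48.
Insert 85: 85 > 69 → go right; 85 > 76 → go right; 85 < 88 → go left; 85 > 77 → go right. Place as right child of 77.
Insert 17: 17 < 69 → go left; 17 < 21 → go left; 17 > 10 → go right; 17 < 18 → go left. Place as left child of 18.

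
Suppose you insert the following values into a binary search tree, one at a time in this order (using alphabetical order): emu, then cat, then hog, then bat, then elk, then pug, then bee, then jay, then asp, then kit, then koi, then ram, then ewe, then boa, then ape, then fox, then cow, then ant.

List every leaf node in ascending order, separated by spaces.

Insert emu: tree is empty, so emu becomes the root.
Insert cat: cat < emu → go left. Place as left child of emu.
Insert hog: hog > emu → go right. Place as right child of emu.
Insert bat: bat < emu → go left; bat < cat → go left. Place as left child of cat.
Insert elk: elk < emu → go left; elk > cat → go right. Place as right child of cat.
Insert pug: pug > emu → go right; pug > hog → go right. Place as right child of hog.
Insert bee: bee < emu → go left; bee < cat → go left; bee > bat → go right. Place as right child of bat.
Insert jay: jay > emu → go right; jay > hog → go right; jay < pug → go left. Place as left child of pug.
Insert asp: asp < emu → go left; asp < cat → go left; asp < bat → go left. Place as left child of bat.
Insert kit: kit > emu → go right; kit > hog → go right; kit < pug → go left; kit > jay → go right. Place as right child of jay.
Insert koi: koi > emu → go right; koi > hog → go right; koi < pug → go left; koi > jay → go right; koi > kit → go right. Place as right child of kit.
Insert ram: ram > emu → go right; ram > hog → go right; ram > pug → go right. Place as right child of pug.
Insert ewe: ewe > emu → go right; ewe < hog → go left. Place as left child of hog.
Insert boa: boa < emu → go left; boa < cat → go left; boa > bat → go right; boa > bee → go right. Place as right child of bee.
Insert ape: ape < emu → go left; ape < cat → go left; ape < bat → go left; ape < asp → go left. Place as left child of asp.
Insert fox: fox > emu → go right; fox < hog → go left; fox > ewe → go right. Place as right child of ewe.
Insert cow: cow < emu → go left; cow > cat → go right; cow < elk → go left. Place as left child of elk.
Insert ant: ant < emu → go left; ant < cat → go left; ant < bat → go left; ant < asp → go left; ant < ape → go left. Place as left child of ape.

ant boa cow fox koi ram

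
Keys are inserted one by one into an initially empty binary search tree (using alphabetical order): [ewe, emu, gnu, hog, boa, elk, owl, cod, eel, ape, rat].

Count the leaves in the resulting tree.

3

ewe: root
emu: left child of ewe (depth 1)
gnu: right child of ewe (depth 1)
hog: right child of gnu (depth 2)
boa: left child of emu (depth 2)
elk: right child of boa (depth 3)
owl: right child of hog (depth 3)
cod: left child of elk (depth 4)
eel: right child of cod (depth 5)
ape: left child of boa (depth 3)
rat: right child of owl (depth 4)

Leaves: ape, eel, rat — 3 in total.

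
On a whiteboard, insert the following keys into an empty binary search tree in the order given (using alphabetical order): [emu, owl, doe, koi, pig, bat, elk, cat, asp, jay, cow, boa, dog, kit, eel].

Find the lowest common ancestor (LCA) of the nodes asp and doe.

doe

emu: root
owl: right child of emu (depth 1)
doe: left child of emu (depth 1)
koi: left child of owl (depth 2)
pig: right child of owl (depth 2)
bat: left child of doe (depth 2)
elk: right child of doe (depth 2)
cat: right child of bat (depth 3)
asp: left child of bat (depth 3)
jay: left child of koi (depth 3)
cow: right child of cat (depth 4)
boa: left child of cat (depth 4)
dog: left child of elk (depth 3)
kit: right child of jay (depth 4)
eel: right child of dog (depth 4)

Path to asp: emu → doe → bat → asp
Path to doe: emu → doe
doe lies on both paths and is an ancestor of the other node.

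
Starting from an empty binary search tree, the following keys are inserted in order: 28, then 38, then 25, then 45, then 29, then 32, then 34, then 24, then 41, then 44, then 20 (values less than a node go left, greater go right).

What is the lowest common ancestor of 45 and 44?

28: root
38: right child of 28 (depth 1)
25: left child of 28 (depth 1)
45: right child of 38 (depth 2)
29: left child of 38 (depth 2)
32: right child of 29 (depth 3)
34: right child of 32 (depth 4)
24: left child of 25 (depth 2)
41: left child of 45 (depth 3)
44: right child of 41 (depth 4)
20: left child of 24 (depth 3)

Path to 45: 28 → 38 → 45
Path to 44: 28 → 38 → 45 → 41 → 44
45 lies on both paths and is an ancestor of the other node.

45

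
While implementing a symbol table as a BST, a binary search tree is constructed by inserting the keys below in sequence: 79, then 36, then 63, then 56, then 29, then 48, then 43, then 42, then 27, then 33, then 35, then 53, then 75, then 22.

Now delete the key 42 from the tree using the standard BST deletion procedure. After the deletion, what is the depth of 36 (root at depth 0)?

79: root
36: left child of 79 (depth 1)
63: right child of 36 (depth 2)
56: left child of 63 (depth 3)
29: left child of 36 (depth 2)
48: left child of 56 (depth 4)
43: left child of 48 (depth 5)
42: left child of 43 (depth 6)
27: left child of 29 (depth 3)
33: right child of 29 (depth 3)
35: right child of 33 (depth 4)
53: right child of 48 (depth 5)
75: right child of 63 (depth 3)
22: left child of 27 (depth 4)

Delete 42 (at most one child — splice it out).
After deletion, path to 36: 79 → 36.

1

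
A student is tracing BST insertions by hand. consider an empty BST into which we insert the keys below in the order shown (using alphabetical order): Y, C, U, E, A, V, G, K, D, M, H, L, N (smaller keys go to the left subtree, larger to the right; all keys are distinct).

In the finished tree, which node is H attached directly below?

K

Insert Y: tree is empty, so Y becomes the root.
Insert C: C < Y → go left. Place as left child of Y.
Insert U: U < Y → go left; U > C → go right. Place as right child of C.
Insert E: E < Y → go left; E > C → go right; E < U → go left. Place as left child of U.
Insert A: A < Y → go left; A < C → go left. Place as left child of C.
Insert V: V < Y → go left; V > C → go right; V > U → go right. Place as right child of U.
Insert G: G < Y → go left; G > C → go right; G < U → go left; G > E → go right. Place as right child of E.
Insert K: K < Y → go left; K > C → go right; K < U → go left; K > E → go right; K > G → go right. Place as right child of G.
Insert D: D < Y → go left; D > C → go right; D < U → go left; D < E → go left. Place as left child of E.
Insert M: M < Y → go left; M > C → go right; M < U → go left; M > E → go right; M > G → go right; M > K → go right. Place as right child of K.
Insert H: H < Y → go left; H > C → go right; H < U → go left; H > E → go right; H > G → go right; H < K → go left. Place as left child of K.
Insert L: L < Y → go left; L > C → go right; L < U → go left; L > E → go right; L > G → go right; L > K → go right; L < M → go left. Place as left child of M.
Insert N: N < Y → go left; N > C → go right; N < U → go left; N > E → go right; N > G → go right; N > K → go right; N > M → go right. Place as right child of M.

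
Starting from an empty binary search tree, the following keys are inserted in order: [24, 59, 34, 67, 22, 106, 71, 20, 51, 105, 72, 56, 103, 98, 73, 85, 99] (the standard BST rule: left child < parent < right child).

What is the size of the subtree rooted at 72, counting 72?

Resulting structure (node: left, right):
  24: L=22, R=59
  59: L=34, R=67
  34: L=–, R=51
  67: L=–, R=106
  22: L=20, R=–
  106: L=71, R=–
  71: L=–, R=105
  20: L=–, R=–
  51: L=–, R=56
  105: L=72, R=–
  72: L=–, R=103
  56: L=–, R=–
  103: L=98, R=–
  98: L=73, R=99
  73: L=–, R=85
  85: L=–, R=–
  99: L=–, R=–

Subtree rooted at 72 contains: 72, 103, 98, 73, 85, 99 — 6 nodes.

6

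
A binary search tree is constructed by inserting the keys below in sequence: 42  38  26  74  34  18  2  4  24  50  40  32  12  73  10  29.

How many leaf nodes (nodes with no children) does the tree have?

5

Insert 42: tree is empty, so 42 becomes the root.
Insert 38: 38 < 42 → go left. Place as left child of 42.
Insert 26: 26 < 42 → go left; 26 < 38 → go left. Place as left child of 38.
Insert 74: 74 > 42 → go right. Place as right child of 42.
Insert 34: 34 < 42 → go left; 34 < 38 → go left; 34 > 26 → go right. Place as right child of 26.
Insert 18: 18 < 42 → go left; 18 < 38 → go left; 18 < 26 → go left. Place as left child of 26.
Insert 2: 2 < 42 → go left; 2 < 38 → go left; 2 < 26 → go left; 2 < 18 → go left. Place as left child of 18.
Insert 4: 4 < 42 → go left; 4 < 38 → go left; 4 < 26 → go left; 4 < 18 → go left; 4 > 2 → go right. Place as right child of 2.
Insert 24: 24 < 42 → go left; 24 < 38 → go left; 24 < 26 → go left; 24 > 18 → go right. Place as right child of 18.
Insert 50: 50 > 42 → go right; 50 < 74 → go left. Place as left child of 74.
Insert 40: 40 < 42 → go left; 40 > 38 → go right. Place as right child of 38.
Insert 32: 32 < 42 → go left; 32 < 38 → go left; 32 > 26 → go right; 32 < 34 → go left. Place as left child of 34.
Insert 12: 12 < 42 → go left; 12 < 38 → go left; 12 < 26 → go left; 12 < 18 → go left; 12 > 2 → go right; 12 > 4 → go right. Place as right child of 4.
Insert 73: 73 > 42 → go right; 73 < 74 → go left; 73 > 50 → go right. Place as right child of 50.
Insert 10: 10 < 42 → go left; 10 < 38 → go left; 10 < 26 → go left; 10 < 18 → go left; 10 > 2 → go right; 10 > 4 → go right; 10 < 12 → go left. Place as left child of 12.
Insert 29: 29 < 42 → go left; 29 < 38 → go left; 29 > 26 → go right; 29 < 34 → go left; 29 < 32 → go left. Place as left child of 32.

Leaves: 10, 24, 29, 40, 73 — 5 in total.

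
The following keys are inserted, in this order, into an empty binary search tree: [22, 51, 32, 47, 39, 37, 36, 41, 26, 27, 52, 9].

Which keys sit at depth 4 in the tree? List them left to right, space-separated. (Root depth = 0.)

22: root
51: right child of 22 (depth 1)
32: left child of 51 (depth 2)
47: right child of 32 (depth 3)
39: left child of 47 (depth 4)
37: left child of 39 (depth 5)
36: left child of 37 (depth 6)
41: right child of 39 (depth 5)
26: left child of 32 (depth 3)
27: right child of 26 (depth 4)
52: right child of 51 (depth 2)
9: left child of 22 (depth 1)

27 39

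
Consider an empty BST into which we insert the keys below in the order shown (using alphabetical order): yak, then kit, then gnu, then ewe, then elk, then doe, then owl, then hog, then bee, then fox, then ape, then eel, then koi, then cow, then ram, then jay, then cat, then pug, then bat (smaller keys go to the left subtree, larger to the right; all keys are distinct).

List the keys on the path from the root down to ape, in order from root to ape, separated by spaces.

yak: root
kit: left child of yak (depth 1)
gnu: left child of kit (depth 2)
ewe: left child of gnu (depth 3)
elk: left child of ewe (depth 4)
doe: left child of elk (depth 5)
owl: right child of kit (depth 2)
hog: right child of gnu (depth 3)
bee: left child of doe (depth 6)
fox: right child of ewe (depth 4)
ape: left child of bee (depth 7)
eel: right child of doe (depth 6)
koi: left child of owl (depth 3)
cow: right child of bee (depth 7)
ram: right child of owl (depth 3)
jay: right child of hog (depth 4)
cat: left child of cow (depth 8)
pug: left child of ram (depth 4)
bat: right child of ape (depth 8)

yak kit gnu ewe elk doe bee ape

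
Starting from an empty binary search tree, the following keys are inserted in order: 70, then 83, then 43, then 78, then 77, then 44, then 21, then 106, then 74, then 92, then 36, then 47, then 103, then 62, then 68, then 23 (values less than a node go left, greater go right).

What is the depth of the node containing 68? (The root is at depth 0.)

5

Insert 70: tree is empty, so 70 becomes the root.
Insert 83: 83 > 70 → go right. Place as right child of 70.
Insert 43: 43 < 70 → go left. Place as left child of 70.
Insert 78: 78 > 70 → go right; 78 < 83 → go left. Place as left child of 83.
Insert 77: 77 > 70 → go right; 77 < 83 → go left; 77 < 78 → go left. Place as left child of 78.
Insert 44: 44 < 70 → go left; 44 > 43 → go right. Place as right child of 43.
Insert 21: 21 < 70 → go left; 21 < 43 → go left. Place as left child of 43.
Insert 106: 106 > 70 → go right; 106 > 83 → go right. Place as right child of 83.
Insert 74: 74 > 70 → go right; 74 < 83 → go left; 74 < 78 → go left; 74 < 77 → go left. Place as left child of 77.
Insert 92: 92 > 70 → go right; 92 > 83 → go right; 92 < 106 → go left. Place as left child of 106.
Insert 36: 36 < 70 → go left; 36 < 43 → go left; 36 > 21 → go right. Place as right child of 21.
Insert 47: 47 < 70 → go left; 47 > 43 → go right; 47 > 44 → go right. Place as right child of 44.
Insert 103: 103 > 70 → go right; 103 > 83 → go right; 103 < 106 → go left; 103 > 92 → go right. Place as right child of 92.
Insert 62: 62 < 70 → go left; 62 > 43 → go right; 62 > 44 → go right; 62 > 47 → go right. Place as right child of 47.
Insert 68: 68 < 70 → go left; 68 > 43 → go right; 68 > 44 → go right; 68 > 47 → go right; 68 > 62 → go right. Place as right child of 62.
Insert 23: 23 < 70 → go left; 23 < 43 → go left; 23 > 21 → go right; 23 < 36 → go left. Place as left child of 36.

Path to 68: 70 → 43 → 44 → 47 → 62 → 68, which is 5 edges.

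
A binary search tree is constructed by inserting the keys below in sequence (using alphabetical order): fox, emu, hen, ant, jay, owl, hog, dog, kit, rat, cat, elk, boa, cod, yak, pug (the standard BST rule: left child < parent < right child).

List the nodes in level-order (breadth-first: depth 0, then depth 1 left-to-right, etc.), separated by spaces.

fox: root
emu: left child of fox (depth 1)
hen: right child of fox (depth 1)
ant: left child of emu (depth 2)
jay: right child of hen (depth 2)
owl: right child of jay (depth 3)
hog: left child of jay (depth 3)
dog: right child of ant (depth 3)
kit: left child of owl (depth 4)
rat: right child of owl (depth 4)
cat: left child of dog (depth 4)
elk: right child of dog (depth 4)
boa: left child of cat (depth 5)
cod: right child of cat (depth 5)
yak: right child of rat (depth 5)
pug: left child of rat (depth 5)

fox emu hen ant jay dog hog owl cat elk kit rat boa cod pug yak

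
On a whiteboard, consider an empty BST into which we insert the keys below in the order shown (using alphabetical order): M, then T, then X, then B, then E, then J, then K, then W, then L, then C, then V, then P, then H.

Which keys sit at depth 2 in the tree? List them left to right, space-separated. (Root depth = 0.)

E P X

Resulting structure (node: left, right):
  M: L=B, R=T
  T: L=P, R=X
  X: L=W, R=–
  B: L=–, R=E
  E: L=C, R=J
  J: L=H, R=K
  K: L=–, R=L
  W: L=V, R=–
  L: L=–, R=–
  C: L=–, R=–
  V: L=–, R=–
  P: L=–, R=–
  H: L=–, R=–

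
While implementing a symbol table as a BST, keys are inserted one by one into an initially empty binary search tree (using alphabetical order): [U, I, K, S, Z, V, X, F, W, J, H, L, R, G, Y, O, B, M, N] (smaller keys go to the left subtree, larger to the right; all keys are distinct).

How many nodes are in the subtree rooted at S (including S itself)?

6

U: root
I: left child of U (depth 1)
K: right child of I (depth 2)
S: right child of K (depth 3)
Z: right child of U (depth 1)
V: left child of Z (depth 2)
X: right child of V (depth 3)
F: left child of I (depth 2)
W: left child of X (depth 4)
J: left child of K (depth 3)
H: right child of F (depth 3)
L: left child of S (depth 4)
R: right child of L (depth 5)
G: left child of H (depth 4)
Y: right child of X (depth 4)
O: left child of R (depth 6)
B: left child of F (depth 3)
M: left child of O (depth 7)
N: right child of M (depth 8)

Subtree rooted at S contains: S, L, R, O, M, N — 6 nodes.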